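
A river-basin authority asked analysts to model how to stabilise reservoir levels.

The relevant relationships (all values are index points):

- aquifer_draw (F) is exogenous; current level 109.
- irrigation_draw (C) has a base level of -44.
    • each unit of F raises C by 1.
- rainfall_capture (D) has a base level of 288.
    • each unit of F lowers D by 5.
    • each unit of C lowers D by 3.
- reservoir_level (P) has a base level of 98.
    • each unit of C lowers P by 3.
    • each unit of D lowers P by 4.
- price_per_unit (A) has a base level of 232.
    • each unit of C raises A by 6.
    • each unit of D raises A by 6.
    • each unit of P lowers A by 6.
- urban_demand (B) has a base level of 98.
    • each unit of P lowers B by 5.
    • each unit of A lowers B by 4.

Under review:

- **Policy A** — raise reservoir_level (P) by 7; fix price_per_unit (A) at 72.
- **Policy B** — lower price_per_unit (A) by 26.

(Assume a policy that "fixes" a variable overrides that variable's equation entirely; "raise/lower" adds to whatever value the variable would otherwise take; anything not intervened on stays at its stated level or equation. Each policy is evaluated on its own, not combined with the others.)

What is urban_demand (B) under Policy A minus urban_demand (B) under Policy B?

Policy A (P + 7, A := 72):
  F = 109
  C = -44 + 109 = 65
  D = 288 − 5·109 − 3·65 = -452
  P = 98 − 3·65 − 4·(-452) (+7 from intervention) = 1718
  A = 72
  B = 98 − 5·1718 − 4·72 = -8780
Policy B (A − 26):
  F = 109
  C = -44 + 109 = 65
  D = 288 − 5·109 − 3·65 = -452
  P = 98 − 3·65 − 4·(-452) = 1711
  A = 232 + 6·65 + 6·(-452) − 6·1711 (−26 from intervention) = -12382
  B = 98 − 5·1711 − 4·(-12382) = 41071
B: -8780 − 41071 = -49851

-49851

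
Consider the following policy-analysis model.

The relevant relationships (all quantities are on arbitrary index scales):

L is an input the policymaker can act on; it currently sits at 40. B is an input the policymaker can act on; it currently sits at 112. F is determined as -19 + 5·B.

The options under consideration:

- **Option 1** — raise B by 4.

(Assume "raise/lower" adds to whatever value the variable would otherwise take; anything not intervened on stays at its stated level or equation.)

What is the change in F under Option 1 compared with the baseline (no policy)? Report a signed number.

Baseline:
  B = 112
  F = -19 + 5·112 = 541
Option 1 (B + 4):
  B = 112 + 4 = 116
  F = -19 + 5·116 = 561
Change in F: 561 − 541 = 20

20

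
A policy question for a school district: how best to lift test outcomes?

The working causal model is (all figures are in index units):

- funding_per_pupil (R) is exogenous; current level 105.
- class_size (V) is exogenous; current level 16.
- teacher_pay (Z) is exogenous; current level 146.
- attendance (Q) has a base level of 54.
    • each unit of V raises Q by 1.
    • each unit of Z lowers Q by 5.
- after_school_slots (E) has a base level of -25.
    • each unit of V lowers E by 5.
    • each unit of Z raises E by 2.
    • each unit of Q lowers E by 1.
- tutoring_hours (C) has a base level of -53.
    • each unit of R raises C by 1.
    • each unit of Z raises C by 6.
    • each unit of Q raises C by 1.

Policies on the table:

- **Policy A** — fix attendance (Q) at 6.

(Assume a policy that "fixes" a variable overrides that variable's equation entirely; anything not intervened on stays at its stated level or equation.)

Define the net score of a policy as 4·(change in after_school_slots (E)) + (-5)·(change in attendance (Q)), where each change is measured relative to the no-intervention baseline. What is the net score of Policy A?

Baseline:
  V = 16
  Z = 146
  Q = 54 + 16 − 5·146 = -660
  E = -25 − 5·16 + 2·146 − (-660) = 847
Policy A (Q := 6):
  V = 16
  Z = 146
  Q = 6
  E = -25 − 5·16 + 2·146 − 6 = 181
ΔE = 181 − 847 = -666; ΔQ = 6 − (-660) = 666
Score = 4·(-666) + (-5)·666 = -5994

-5994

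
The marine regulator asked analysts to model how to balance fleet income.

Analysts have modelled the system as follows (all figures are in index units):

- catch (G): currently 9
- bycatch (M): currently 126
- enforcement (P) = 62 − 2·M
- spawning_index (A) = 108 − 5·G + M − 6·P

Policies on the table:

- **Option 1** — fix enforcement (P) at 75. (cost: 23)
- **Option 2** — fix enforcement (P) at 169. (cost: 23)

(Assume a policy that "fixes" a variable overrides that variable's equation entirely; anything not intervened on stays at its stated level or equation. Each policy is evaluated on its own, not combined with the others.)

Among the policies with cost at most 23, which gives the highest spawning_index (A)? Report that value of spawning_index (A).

Option 1 (P := 75):
  G = 9
  M = 126
  P = 75
  A = 108 − 5·9 + 126 − 6·75 = -261
Option 2 (P := 169):
  G = 9
  M = 126
  P = 169
  A = 108 − 5·9 + 126 − 6·169 = -825
Comparing — Option 1: A=-261, Option 2: A=-825. Highest is -261 (Option 1).

-261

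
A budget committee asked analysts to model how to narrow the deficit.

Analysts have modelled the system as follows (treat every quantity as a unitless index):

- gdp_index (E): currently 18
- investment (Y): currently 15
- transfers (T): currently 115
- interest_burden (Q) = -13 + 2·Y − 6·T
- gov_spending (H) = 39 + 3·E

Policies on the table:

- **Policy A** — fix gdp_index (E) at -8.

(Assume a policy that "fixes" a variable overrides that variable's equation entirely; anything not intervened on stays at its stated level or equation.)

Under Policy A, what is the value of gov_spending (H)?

Policy A (E := -8):
  E = -8
  H = 39 + 3·(-8) = 15

15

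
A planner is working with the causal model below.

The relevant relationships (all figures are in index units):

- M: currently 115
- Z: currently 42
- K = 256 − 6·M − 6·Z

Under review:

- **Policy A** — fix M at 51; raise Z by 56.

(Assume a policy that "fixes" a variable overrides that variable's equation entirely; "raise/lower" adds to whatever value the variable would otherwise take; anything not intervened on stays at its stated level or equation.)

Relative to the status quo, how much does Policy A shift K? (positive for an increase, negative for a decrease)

48

Baseline:
  M = 115
  Z = 42
  K = 256 − 6·115 − 6·42 = -686
Policy A (M := 51, Z + 56):
  M = 51
  Z = 42 + 56 = 98
  K = 256 − 6·51 − 6·98 = -638
Change in K: -638 − (-686) = 48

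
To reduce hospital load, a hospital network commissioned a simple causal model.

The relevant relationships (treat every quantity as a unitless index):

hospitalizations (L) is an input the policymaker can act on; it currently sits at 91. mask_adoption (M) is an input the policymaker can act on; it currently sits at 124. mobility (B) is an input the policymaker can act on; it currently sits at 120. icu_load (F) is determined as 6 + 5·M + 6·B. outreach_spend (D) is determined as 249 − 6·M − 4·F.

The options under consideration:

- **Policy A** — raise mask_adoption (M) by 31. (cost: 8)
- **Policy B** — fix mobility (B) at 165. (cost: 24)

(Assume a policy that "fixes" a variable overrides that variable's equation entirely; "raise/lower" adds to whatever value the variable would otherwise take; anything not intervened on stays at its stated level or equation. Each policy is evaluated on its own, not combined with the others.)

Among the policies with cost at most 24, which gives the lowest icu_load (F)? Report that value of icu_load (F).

1501

Policy A (M + 31):
  M = 124 + 31 = 155
  B = 120
  F = 6 + 5·155 + 6·120 = 1501
Policy B (B := 165):
  M = 124
  B = 165
  F = 6 + 5·124 + 6·165 = 1616
Comparing — Policy A: F=1501, Policy B: F=1616. Lowest is 1501 (Policy A).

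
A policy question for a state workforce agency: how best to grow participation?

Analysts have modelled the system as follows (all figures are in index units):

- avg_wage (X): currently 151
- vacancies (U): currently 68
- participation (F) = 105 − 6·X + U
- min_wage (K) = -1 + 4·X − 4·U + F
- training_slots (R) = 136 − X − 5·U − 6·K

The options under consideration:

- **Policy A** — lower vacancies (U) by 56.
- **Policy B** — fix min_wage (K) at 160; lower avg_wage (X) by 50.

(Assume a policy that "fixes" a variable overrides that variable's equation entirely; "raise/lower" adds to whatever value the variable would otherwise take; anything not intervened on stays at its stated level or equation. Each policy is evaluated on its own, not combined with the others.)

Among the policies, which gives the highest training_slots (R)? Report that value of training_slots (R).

1329

Policy A (U − 56):
  X = 151
  U = 68 − 56 = 12
  F = 105 − 6·151 + 12 = -789
  K = -1 + 4·151 − 4·12 + (-789) = -234
  R = 136 − 151 − 5·12 − 6·(-234) = 1329
Policy B (K := 160, X − 50):
  X = 151 − 50 = 101
  U = 68
  F = 105 − 6·101 + 68 = -433
  K = 160
  R = 136 − 101 − 5·68 − 6·160 = -1265
Comparing — Policy A: R=1329, Policy B: R=-1265. Highest is 1329 (Policy A).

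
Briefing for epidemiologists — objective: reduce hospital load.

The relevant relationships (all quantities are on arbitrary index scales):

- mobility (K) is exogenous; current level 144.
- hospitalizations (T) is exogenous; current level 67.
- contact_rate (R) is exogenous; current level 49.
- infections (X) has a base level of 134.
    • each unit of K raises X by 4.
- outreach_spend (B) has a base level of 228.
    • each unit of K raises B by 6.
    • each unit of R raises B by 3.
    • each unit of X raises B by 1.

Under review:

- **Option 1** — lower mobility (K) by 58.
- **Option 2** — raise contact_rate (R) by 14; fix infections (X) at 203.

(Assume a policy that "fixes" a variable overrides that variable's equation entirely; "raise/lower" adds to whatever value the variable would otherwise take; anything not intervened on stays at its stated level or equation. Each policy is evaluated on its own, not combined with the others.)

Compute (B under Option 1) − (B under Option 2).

-115

Option 1 (K − 58):
  K = 144 − 58 = 86
  R = 49
  X = 134 + 4·86 = 478
  B = 228 + 6·86 + 3·49 + 478 = 1369
Option 2 (R + 14, X := 203):
  K = 144
  R = 49 + 14 = 63
  X = 203
  B = 228 + 6·144 + 3·63 + 203 = 1484
B: 1369 − 1484 = -115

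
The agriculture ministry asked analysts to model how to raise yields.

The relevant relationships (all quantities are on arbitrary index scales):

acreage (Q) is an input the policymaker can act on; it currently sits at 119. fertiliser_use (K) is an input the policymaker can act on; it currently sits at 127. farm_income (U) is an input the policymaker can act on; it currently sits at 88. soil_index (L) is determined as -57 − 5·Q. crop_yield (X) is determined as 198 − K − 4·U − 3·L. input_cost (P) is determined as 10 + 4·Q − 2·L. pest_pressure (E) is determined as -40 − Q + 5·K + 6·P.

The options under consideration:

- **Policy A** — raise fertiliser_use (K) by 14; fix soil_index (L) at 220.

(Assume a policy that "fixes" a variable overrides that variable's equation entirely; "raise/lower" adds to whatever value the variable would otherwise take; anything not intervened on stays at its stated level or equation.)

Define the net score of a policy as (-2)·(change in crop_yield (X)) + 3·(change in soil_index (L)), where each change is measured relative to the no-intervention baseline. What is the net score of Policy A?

7876

Baseline:
  Q = 119
  K = 127
  U = 88
  L = -57 − 5·119 = -652
  X = 198 − 127 − 4·88 − 3·(-652) = 1675
Policy A (K + 14, L := 220):
  Q = 119
  K = 127 + 14 = 141
  U = 88
  L = 220
  X = 198 − 141 − 4·88 − 3·220 = -955
ΔX = -955 − 1675 = -2630; ΔL = 220 − (-652) = 872
Score = (-2)·(-2630) + 3·872 = 7876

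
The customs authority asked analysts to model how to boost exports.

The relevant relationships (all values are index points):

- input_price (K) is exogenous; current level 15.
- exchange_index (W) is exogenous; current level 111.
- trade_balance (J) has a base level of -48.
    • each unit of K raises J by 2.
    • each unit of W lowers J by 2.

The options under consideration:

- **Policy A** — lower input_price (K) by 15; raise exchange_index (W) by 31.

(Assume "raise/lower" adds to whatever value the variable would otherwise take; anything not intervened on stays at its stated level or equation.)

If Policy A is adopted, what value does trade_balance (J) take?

-332

Policy A (K − 15, W + 31):
  K = 15 − 15 = 0
  W = 111 + 31 = 142
  J = -48 + 2·0 − 2·142 = -332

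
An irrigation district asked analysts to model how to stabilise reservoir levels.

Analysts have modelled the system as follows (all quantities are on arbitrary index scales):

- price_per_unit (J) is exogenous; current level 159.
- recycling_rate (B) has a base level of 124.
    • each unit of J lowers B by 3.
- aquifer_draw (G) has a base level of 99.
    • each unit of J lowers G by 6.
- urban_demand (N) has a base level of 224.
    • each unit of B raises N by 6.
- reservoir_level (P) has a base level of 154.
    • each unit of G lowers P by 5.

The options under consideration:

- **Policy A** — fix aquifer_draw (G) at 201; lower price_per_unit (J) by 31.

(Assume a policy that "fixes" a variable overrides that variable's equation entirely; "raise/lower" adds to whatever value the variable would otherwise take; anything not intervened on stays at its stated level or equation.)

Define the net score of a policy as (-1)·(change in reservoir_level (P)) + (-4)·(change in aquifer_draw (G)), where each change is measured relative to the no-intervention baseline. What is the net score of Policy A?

1056

Baseline:
  J = 159
  G = 99 − 6·159 = -855
  P = 154 − 5·(-855) = 4429
Policy A (G := 201, J − 31):
  J = 159 − 31 = 128
  G = 201
  P = 154 − 5·201 = -851
ΔP = -851 − 4429 = -5280; ΔG = 201 − (-855) = 1056
Score = (-1)·(-5280) + (-4)·1056 = 1056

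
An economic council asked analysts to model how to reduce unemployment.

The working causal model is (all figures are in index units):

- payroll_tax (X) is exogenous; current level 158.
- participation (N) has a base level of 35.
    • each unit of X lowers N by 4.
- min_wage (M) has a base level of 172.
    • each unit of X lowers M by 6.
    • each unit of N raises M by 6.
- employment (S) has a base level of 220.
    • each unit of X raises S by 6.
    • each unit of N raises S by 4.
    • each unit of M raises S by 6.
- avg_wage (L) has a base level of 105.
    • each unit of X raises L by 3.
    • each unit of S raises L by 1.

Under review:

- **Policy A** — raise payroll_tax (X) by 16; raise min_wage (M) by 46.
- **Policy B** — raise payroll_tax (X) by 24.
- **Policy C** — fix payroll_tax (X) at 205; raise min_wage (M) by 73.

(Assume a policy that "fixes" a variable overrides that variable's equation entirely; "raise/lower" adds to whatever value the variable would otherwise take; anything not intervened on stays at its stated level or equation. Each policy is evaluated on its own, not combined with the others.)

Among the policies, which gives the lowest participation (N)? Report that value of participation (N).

Policy A (X + 16, M + 46):
  X = 158 + 16 = 174
  N = 35 − 4·174 = -661
Policy B (X + 24):
  X = 158 + 24 = 182
  N = 35 − 4·182 = -693
Policy C (X := 205, M + 73):
  X = 205
  N = 35 − 4·205 = -785
Comparing — Policy A: N=-661, Policy B: N=-693, Policy C: N=-785. Lowest is -785 (Policy C).

-785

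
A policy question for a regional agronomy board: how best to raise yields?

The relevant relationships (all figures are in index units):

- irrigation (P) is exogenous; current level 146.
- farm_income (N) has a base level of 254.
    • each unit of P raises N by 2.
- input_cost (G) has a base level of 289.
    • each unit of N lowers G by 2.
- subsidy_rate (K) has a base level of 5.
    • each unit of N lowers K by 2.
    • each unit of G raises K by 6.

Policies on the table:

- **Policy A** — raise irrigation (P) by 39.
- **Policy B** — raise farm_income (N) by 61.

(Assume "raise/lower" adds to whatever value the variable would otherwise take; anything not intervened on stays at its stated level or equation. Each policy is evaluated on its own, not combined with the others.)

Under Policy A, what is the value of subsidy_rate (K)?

Policy A (P + 39):
  P = 146 + 39 = 185
  N = 254 + 2·185 = 624
  G = 289 − 2·624 = -959
  K = 5 − 2·624 + 6·(-959) = -6997

-6997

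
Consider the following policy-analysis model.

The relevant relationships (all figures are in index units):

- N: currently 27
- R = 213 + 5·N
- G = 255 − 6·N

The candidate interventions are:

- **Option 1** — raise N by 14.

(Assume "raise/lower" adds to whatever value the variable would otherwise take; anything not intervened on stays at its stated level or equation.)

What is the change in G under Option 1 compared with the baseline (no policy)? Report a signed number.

-84

Baseline:
  N = 27
  G = 255 − 6·27 = 93
Option 1 (N + 14):
  N = 27 + 14 = 41
  G = 255 − 6·41 = 9
Change in G: 9 − 93 = -84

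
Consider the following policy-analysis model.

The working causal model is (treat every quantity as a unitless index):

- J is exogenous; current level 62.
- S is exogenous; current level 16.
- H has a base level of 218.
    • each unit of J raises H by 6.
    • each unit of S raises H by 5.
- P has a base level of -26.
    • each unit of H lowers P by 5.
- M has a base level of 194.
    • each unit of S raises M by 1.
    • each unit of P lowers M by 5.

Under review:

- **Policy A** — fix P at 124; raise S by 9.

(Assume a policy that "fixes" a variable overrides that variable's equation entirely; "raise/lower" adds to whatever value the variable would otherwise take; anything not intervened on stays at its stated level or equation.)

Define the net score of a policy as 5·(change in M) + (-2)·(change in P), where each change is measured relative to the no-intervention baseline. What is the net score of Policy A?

-94455

Baseline:
  J = 62
  S = 16
  H = 218 + 6·62 + 5·16 = 670
  P = -26 − 5·670 = -3376
  M = 194 + 16 − 5·(-3376) = 17090
Policy A (P := 124, S + 9):
  J = 62
  S = 16 + 9 = 25
  H = 218 + 6·62 + 5·25 = 715
  P = 124
  M = 194 + 25 − 5·124 = -401
ΔM = -401 − 17090 = -17491; ΔP = 124 − (-3376) = 3500
Score = 5·(-17491) + (-2)·3500 = -94455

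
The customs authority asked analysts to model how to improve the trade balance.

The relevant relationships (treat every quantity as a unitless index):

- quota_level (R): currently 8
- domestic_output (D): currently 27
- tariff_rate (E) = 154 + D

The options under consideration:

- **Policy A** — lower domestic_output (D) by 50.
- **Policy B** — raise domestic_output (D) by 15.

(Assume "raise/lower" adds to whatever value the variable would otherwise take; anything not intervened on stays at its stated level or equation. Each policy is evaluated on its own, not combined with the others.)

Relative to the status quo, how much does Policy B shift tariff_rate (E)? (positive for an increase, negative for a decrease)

Baseline:
  D = 27
  E = 154 + 27 = 181
Policy B (D + 15):
  D = 27 + 15 = 42
  E = 154 + 42 = 196
Change in E: 196 − 181 = 15

15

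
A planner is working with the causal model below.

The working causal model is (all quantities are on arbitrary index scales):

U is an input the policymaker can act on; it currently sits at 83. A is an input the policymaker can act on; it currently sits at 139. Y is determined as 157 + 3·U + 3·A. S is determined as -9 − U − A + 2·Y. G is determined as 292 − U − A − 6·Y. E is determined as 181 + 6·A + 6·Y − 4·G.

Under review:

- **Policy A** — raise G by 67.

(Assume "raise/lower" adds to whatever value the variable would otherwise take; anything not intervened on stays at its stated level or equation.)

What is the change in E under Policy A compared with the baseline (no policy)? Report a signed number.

-268

Baseline:
  U = 83
  A = 139
  Y = 157 + 3·83 + 3·139 = 823
  G = 292 − 83 − 139 − 6·823 = -4868
  E = 181 + 6·139 + 6·823 − 4·(-4868) = 25425
Policy A (G + 67):
  U = 83
  A = 139
  Y = 157 + 3·83 + 3·139 = 823
  G = 292 − 83 − 139 − 6·823 (+67 from intervention) = -4801
  E = 181 + 6·139 + 6·823 − 4·(-4801) = 25157
Change in E: 25157 − 25425 = -268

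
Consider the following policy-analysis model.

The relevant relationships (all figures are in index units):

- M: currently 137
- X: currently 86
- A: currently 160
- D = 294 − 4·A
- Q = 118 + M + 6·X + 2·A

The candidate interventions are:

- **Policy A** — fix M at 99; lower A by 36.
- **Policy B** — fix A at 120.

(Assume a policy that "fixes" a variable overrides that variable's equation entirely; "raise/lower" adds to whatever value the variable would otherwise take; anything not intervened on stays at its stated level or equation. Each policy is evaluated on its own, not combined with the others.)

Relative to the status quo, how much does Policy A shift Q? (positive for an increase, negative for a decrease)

-110

Baseline:
  M = 137
  X = 86
  A = 160
  Q = 118 + 137 + 6·86 + 2·160 = 1091
Policy A (M := 99, A − 36):
  M = 99
  X = 86
  A = 160 − 36 = 124
  Q = 118 + 99 + 6·86 + 2·124 = 981
Change in Q: 981 − 1091 = -110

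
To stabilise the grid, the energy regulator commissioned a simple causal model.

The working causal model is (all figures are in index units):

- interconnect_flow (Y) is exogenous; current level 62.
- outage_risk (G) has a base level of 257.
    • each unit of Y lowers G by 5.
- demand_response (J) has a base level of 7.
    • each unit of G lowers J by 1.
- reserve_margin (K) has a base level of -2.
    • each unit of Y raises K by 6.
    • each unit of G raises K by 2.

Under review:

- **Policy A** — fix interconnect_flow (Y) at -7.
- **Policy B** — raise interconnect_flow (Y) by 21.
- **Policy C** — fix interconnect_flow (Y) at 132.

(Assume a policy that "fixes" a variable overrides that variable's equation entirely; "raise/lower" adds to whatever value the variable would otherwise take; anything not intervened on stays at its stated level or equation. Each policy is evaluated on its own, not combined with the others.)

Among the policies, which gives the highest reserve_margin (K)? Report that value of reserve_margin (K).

540

Policy A (Y := -7):
  Y = -7
  G = 257 − 5·(-7) = 292
  K = -2 + 6·(-7) + 2·292 = 540
Policy B (Y + 21):
  Y = 62 + 21 = 83
  G = 257 − 5·83 = -158
  K = -2 + 6·83 + 2·(-158) = 180
Policy C (Y := 132):
  Y = 132
  G = 257 − 5·132 = -403
  K = -2 + 6·132 + 2·(-403) = -16
Comparing — Policy A: K=540, Policy B: K=180, Policy C: K=-16. Highest is 540 (Policy A).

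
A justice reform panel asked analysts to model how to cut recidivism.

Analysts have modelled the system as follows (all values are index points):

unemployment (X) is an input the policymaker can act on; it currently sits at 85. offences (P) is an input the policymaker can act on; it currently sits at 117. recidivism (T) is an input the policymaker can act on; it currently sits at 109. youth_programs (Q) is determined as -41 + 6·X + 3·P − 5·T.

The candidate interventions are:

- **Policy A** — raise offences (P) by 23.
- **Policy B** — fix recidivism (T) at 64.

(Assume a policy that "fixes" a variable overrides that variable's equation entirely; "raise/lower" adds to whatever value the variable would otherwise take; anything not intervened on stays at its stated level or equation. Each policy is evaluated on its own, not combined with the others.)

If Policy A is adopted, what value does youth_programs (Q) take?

344

Policy A (P + 23):
  X = 85
  P = 117 + 23 = 140
  T = 109
  Q = -41 + 6·85 + 3·140 − 5·109 = 344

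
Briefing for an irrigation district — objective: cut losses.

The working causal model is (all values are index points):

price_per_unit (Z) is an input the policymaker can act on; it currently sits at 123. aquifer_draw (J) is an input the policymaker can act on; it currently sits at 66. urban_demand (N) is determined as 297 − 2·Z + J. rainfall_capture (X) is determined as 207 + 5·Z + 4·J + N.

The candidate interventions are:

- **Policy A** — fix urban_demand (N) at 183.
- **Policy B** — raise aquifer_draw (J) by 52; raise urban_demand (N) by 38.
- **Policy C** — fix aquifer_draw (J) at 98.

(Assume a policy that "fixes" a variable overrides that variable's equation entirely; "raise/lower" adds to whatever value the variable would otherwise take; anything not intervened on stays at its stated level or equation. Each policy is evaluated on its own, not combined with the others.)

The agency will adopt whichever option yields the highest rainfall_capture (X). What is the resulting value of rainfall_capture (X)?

Policy A (N := 183):
  Z = 123
  J = 66
  N = 183
  X = 207 + 5·123 + 4·66 + 183 = 1269
Policy B (J + 52, N + 38):
  Z = 123
  J = 66 + 52 = 118
  N = 297 − 2·123 + 118 (+38 from intervention) = 207
  X = 207 + 5·123 + 4·118 + 207 = 1501
Policy C (J := 98):
  Z = 123
  J = 98
  N = 297 − 2·123 + 98 = 149
  X = 207 + 5·123 + 4·98 + 149 = 1363
Comparing — Policy A: X=1269, Policy B: X=1501, Policy C: X=1363. Highest is 1501 (Policy B).

1501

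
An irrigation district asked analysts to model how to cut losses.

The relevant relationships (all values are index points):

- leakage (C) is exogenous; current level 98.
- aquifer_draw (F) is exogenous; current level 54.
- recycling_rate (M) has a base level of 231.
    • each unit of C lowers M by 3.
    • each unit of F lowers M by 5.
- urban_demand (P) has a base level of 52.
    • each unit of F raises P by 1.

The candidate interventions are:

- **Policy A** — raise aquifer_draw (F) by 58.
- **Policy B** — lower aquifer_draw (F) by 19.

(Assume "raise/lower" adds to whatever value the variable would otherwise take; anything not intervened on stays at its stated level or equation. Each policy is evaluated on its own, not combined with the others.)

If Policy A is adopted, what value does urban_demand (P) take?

Policy A (F + 58):
  F = 54 + 58 = 112
  P = 52 + 112 = 164

164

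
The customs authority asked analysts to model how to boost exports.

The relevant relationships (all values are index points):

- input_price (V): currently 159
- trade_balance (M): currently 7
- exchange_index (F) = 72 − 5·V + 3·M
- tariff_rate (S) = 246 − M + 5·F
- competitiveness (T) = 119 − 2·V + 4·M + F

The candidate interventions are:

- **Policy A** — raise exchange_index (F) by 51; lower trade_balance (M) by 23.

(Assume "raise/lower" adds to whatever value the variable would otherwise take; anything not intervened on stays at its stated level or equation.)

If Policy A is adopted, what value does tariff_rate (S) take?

-3338

Policy A (F + 51, M − 23):
  V = 159
  M = 7 − 23 = -16
  F = 72 − 5·159 + 3·(-16) (+51 from intervention) = -720
  S = 246 − (-16) + 5·(-720) = -3338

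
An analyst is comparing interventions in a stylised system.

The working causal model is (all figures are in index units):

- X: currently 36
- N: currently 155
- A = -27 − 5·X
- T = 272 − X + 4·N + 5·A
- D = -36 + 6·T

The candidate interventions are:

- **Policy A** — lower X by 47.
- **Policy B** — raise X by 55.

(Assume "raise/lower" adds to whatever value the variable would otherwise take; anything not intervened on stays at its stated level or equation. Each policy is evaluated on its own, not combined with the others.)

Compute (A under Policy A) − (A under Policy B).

510

Policy A (X − 47):
  X = 36 − 47 = -11
  A = -27 − 5·(-11) = 28
Policy B (X + 55):
  X = 36 + 55 = 91
  A = -27 − 5·91 = -482
A: 28 − (-482) = 510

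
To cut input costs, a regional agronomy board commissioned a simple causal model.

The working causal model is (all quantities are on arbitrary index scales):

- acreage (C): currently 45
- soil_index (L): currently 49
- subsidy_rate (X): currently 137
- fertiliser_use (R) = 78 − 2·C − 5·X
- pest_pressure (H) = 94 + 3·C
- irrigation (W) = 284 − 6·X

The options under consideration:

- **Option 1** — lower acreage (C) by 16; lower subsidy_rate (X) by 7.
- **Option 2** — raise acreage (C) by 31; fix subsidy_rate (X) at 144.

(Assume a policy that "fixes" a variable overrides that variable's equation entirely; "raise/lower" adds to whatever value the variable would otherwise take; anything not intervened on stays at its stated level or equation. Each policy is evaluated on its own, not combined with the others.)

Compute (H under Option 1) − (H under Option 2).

-141

Option 1 (C − 16, X − 7):
  C = 45 − 16 = 29
  H = 94 + 3·29 = 181
Option 2 (C + 31, X := 144):
  C = 45 + 31 = 76
  H = 94 + 3·76 = 322
H: 181 − 322 = -141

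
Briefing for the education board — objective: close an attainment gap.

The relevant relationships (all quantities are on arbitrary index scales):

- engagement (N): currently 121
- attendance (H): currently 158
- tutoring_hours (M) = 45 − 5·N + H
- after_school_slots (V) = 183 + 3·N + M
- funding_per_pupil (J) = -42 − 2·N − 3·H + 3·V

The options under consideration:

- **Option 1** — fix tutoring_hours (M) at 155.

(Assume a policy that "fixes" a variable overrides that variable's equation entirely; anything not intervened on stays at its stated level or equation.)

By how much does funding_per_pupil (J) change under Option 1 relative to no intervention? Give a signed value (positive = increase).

1671

Baseline:
  N = 121
  H = 158
  M = 45 − 5·121 + 158 = -402
  V = 183 + 3·121 + (-402) = 144
  J = -42 − 2·121 − 3·158 + 3·144 = -326
Option 1 (M := 155):
  N = 121
  H = 158
  M = 155
  V = 183 + 3·121 + 155 = 701
  J = -42 − 2·121 − 3·158 + 3·701 = 1345
Change in J: 1345 − (-326) = 1671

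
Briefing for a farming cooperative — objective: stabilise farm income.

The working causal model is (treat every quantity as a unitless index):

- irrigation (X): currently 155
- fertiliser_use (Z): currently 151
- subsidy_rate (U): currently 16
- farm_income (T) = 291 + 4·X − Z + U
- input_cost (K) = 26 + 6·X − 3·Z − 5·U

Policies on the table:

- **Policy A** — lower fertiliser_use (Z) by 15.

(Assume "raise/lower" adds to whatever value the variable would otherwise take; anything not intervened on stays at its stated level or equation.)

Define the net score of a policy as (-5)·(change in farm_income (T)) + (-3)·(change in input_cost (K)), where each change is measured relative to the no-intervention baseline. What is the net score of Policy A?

Baseline:
  X = 155
  Z = 151
  U = 16
  T = 291 + 4·155 − 151 + 16 = 776
  K = 26 + 6·155 − 3·151 − 5·16 = 423
Policy A (Z − 15):
  X = 155
  Z = 151 − 15 = 136
  U = 16
  T = 291 + 4·155 − 136 + 16 = 791
  K = 26 + 6·155 − 3·136 − 5·16 = 468
ΔT = 791 − 776 = 15; ΔK = 468 − 423 = 45
Score = (-5)·15 + (-3)·45 = -210

-210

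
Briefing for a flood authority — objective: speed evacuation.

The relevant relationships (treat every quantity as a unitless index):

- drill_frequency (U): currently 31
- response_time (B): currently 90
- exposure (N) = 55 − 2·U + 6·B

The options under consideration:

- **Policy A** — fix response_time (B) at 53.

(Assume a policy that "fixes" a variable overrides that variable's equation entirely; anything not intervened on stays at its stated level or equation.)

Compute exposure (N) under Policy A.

Policy A (B := 53):
  U = 31
  B = 53
  N = 55 − 2·31 + 6·53 = 311

311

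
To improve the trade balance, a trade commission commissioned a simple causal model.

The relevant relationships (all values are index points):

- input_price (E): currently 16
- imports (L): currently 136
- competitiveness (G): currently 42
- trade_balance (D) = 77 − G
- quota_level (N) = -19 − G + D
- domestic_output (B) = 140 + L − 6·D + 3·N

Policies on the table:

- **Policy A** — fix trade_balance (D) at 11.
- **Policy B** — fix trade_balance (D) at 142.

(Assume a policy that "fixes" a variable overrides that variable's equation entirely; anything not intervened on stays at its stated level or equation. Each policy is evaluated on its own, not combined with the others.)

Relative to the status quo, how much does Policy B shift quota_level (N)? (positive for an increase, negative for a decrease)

107

Baseline:
  G = 42
  D = 77 − 42 = 35
  N = -19 − 42 + 35 = -26
Policy B (D := 142):
  G = 42
  D = 142
  N = -19 − 42 + 142 = 81
Change in N: 81 − (-26) = 107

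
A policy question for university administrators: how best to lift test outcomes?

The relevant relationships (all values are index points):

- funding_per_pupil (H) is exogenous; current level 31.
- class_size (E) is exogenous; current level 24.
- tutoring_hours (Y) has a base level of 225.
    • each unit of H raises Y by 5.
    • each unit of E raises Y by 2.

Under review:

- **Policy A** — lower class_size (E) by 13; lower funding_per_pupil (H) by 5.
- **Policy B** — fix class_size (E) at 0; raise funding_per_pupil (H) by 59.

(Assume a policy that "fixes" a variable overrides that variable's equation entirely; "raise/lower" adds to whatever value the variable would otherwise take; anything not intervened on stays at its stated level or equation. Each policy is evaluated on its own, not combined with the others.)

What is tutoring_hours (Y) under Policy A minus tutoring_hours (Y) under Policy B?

-298

Policy A (E − 13, H − 5):
  H = 31 − 5 = 26
  E = 24 − 13 = 11
  Y = 225 + 5·26 + 2·11 = 377
Policy B (E := 0, H + 59):
  H = 31 + 59 = 90
  E = 0
  Y = 225 + 5·90 + 2·0 = 675
Y: 377 − 675 = -298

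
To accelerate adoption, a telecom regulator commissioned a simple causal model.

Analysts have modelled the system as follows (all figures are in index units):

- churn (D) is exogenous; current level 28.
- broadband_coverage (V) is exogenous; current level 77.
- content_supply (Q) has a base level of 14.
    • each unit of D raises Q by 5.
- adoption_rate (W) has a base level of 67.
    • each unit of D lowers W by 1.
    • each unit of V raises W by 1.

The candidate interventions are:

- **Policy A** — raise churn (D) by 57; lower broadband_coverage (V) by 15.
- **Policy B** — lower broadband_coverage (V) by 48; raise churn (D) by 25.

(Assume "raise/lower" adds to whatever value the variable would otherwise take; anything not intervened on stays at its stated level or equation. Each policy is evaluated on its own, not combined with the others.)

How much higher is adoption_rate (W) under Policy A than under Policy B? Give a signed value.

1

Policy A (D + 57, V − 15):
  D = 28 + 57 = 85
  V = 77 − 15 = 62
  W = 67 − 85 + 62 = 44
Policy B (V − 48, D + 25):
  D = 28 + 25 = 53
  V = 77 − 48 = 29
  W = 67 − 53 + 29 = 43
W: 44 − 43 = 1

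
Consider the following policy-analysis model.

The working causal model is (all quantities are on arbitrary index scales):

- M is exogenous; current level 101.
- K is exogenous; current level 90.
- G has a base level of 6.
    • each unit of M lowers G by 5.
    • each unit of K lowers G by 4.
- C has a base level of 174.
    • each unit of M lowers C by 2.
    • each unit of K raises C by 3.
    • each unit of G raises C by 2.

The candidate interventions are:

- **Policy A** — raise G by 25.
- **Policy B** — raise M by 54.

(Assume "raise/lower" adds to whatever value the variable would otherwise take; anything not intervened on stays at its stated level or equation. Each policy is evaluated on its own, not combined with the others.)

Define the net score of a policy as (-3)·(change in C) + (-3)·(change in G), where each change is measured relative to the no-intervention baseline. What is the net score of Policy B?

Baseline:
  M = 101
  K = 90
  G = 6 − 5·101 − 4·90 = -859
  C = 174 − 2·101 + 3·90 + 2·(-859) = -1476
Policy B (M + 54):
  M = 101 + 54 = 155
  K = 90
  G = 6 − 5·155 − 4·90 = -1129
  C = 174 − 2·155 + 3·90 + 2·(-1129) = -2124
ΔC = -2124 − (-1476) = -648; ΔG = -1129 − (-859) = -270
Score = (-3)·(-648) + (-3)·(-270) = 2754

2754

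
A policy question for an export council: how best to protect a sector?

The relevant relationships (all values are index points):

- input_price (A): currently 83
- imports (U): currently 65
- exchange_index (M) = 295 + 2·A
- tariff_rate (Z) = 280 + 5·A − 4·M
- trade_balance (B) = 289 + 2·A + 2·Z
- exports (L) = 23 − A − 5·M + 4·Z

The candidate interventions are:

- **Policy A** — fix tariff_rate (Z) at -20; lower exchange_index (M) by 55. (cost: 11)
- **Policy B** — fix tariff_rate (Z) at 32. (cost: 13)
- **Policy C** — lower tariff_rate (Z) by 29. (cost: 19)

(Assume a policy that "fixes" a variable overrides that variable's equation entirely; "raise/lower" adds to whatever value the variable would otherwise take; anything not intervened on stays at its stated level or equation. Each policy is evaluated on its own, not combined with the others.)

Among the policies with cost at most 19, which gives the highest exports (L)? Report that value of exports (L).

Policy A (Z := -20, M − 55):
  A = 83
  M = 295 + 2·83 (−55 from intervention) = 406
  Z = -20
  L = 23 − 83 − 5·406 + 4·(-20) = -2170
Policy B (Z := 32):
  A = 83
  M = 295 + 2·83 = 461
  Z = 32
  L = 23 − 83 − 5·461 + 4·32 = -2237
Policy C (Z − 29):
  A = 83
  M = 295 + 2·83 = 461
  Z = 280 + 5·83 − 4·461 (−29 from intervention) = -1178
  L = 23 − 83 − 5·461 + 4·(-1178) = -7077
Comparing — Policy A: L=-2170, Policy B: L=-2237, Policy C: L=-7077. Highest is -2170 (Policy A).

-2170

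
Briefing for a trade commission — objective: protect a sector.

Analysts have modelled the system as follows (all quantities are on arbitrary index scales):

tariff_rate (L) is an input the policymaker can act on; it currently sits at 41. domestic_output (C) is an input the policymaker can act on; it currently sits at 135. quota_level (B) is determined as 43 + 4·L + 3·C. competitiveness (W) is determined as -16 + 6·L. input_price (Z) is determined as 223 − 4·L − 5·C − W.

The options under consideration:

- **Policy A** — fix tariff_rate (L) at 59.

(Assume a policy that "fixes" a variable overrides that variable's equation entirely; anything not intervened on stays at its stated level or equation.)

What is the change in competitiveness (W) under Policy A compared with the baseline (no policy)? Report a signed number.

Baseline:
  L = 41
  W = -16 + 6·41 = 230
Policy A (L := 59):
  L = 59
  W = -16 + 6·59 = 338
Change in W: 338 − 230 = 108

108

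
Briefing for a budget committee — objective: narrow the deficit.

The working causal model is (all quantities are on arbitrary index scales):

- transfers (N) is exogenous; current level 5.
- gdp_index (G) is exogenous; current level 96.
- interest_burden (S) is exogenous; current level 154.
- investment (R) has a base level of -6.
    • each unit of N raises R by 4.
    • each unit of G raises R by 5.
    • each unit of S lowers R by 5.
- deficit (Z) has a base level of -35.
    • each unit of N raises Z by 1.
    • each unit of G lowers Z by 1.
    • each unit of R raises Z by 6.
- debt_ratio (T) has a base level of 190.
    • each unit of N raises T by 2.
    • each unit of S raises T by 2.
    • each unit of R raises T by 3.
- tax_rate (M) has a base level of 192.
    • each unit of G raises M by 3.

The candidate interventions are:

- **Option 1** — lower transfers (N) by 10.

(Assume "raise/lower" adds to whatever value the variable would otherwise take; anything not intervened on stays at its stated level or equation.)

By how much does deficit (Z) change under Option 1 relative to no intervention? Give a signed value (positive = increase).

-250

Baseline:
  N = 5
  G = 96
  S = 154
  R = -6 + 4·5 + 5·96 − 5·154 = -276
  Z = -35 + 5 − 96 + 6·(-276) = -1782
Option 1 (N − 10):
  N = 5 − 10 = -5
  G = 96
  S = 154
  R = -6 + 4·(-5) + 5·96 − 5·154 = -316
  Z = -35 + (-5) − 96 + 6·(-316) = -2032
Change in Z: -2032 − (-1782) = -250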